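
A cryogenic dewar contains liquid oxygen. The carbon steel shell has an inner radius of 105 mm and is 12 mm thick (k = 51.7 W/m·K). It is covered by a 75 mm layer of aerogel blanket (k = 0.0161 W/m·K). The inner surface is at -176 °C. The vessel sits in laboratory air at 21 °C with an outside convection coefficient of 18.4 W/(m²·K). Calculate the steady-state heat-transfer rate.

For a spherical shell R = (1/r₁ − 1/r₂)/(4πk); film R = 1/(h·4πr²). In series:
R_carbon steel shell = (1/0.105 − 1/0.117)/(4π×51.7) = 0.001504 K/W
R_aerogel blanket = (1/0.117 − 1/0.192)/(4π×0.0161) = 16.5 K/W
R_outer film = 1/(h·4πr_o²) = 1/(18.4×4π×0.192²) = 0.1173 K/W
R_total = 16.62 K/W
Q = ΔT/R_total = 197/16.62

Q ≈ 11.9 W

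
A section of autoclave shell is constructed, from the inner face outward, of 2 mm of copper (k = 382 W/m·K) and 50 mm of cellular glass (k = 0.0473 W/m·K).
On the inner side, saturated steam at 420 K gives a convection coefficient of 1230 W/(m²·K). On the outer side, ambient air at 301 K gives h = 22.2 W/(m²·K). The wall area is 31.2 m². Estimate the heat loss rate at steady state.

Q ≈ 3370 W

Thermal resistances in series:
R_inner film = 1/(h_i·A) = 1/(1230×31.2) = 2.606×10^-5 K/W
R_copper = L/(kA) = 0.002/(382×31.2) = 1.678×10^-7 K/W
R_cellular glass = L/(kA) = 0.05/(0.0473×31.2) = 0.03388 K/W
R_outer film = 1/(h_o·A) = 1/(22.2×31.2) = 0.001444 K/W
R_total = 0.03535 K/W
Q = ΔT / R_total = 119 / 0.03535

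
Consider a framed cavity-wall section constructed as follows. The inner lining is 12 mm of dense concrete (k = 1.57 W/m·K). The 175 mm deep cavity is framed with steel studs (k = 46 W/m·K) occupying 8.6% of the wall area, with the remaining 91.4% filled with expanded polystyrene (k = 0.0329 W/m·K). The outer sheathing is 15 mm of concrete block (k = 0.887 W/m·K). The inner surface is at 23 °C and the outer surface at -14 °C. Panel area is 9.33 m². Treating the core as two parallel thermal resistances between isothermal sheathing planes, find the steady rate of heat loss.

Q ≈ 5040 W

Sheathing layers in series; stud and cavity paths in parallel between them.
R_inner = 0.012/(1.57×9.33) = 8.192×10^-4 K/W
R_stud  = 0.175/(46×0.086×9.33) = 0.004741 K/W
R_cav   = 0.175/(0.0329×0.914×9.33) = 0.6238 K/W
1/R_core = 1/R_stud + 1/R_cav → R_core = 0.004706 K/W
R_outer = 0.015/(0.887×9.33) = 0.001813 K/W
R_total = 0.007337 K/W
Q = ΔT/R_total = 37/0.007337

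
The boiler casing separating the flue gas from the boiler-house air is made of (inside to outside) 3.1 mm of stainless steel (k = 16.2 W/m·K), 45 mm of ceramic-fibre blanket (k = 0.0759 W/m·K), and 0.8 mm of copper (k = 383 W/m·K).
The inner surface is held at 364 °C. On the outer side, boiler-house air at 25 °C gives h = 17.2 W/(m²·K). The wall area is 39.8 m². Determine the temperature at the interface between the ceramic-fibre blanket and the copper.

T ≈ 55.3 °C

Using the resistance-network approach (series):
R_stainless steel = L/(kA) = 0.0031/(16.2×39.8) = 4.808×10^-6 K/W
R_ceramic-fibre blanket = L/(kA) = 0.045/(0.0759×39.8) = 0.0149 K/W
R_copper = L/(kA) = 0.0008/(383×39.8) = 5.248×10^-8 K/W
R_outer film = 1/(h_o·A) = 1/(17.2×39.8) = 0.001461 K/W
R_total = 0.01636 K/W;  Q = ΔT/R_total = 339/0.01636 = 20720 W
T_interface = T_inner − Q·ΣR(inner→interface) = 364 − 20700×0.0149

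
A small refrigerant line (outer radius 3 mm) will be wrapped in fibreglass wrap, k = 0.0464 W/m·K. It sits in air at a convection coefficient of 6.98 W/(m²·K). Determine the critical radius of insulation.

For a cylinder r_cr = k/h = 0.0464/6.98
r_cr = 6.65 mm; since the bare radius (3 mm) is below r_cr, adding a thin layer of insulation will *increase* heat loss.

r_cr ≈ 6.65 mm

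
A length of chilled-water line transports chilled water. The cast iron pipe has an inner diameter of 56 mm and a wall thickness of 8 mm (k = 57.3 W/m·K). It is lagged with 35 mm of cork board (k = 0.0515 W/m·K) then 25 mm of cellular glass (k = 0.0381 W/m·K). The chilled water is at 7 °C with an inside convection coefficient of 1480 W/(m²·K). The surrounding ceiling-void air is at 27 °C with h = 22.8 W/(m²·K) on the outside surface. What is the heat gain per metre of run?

q′ ≈ 5.82 W/m

Per-layer cylindrical resistances, series-summed:
R_inner film = 1/(h_i·2πr₁L) = 1/(1480×2π×0.028×1) = 0.003841 K/W
R_cast iron pipe wall = ln(36/28)/(2π×57.3×1) = 6.98×10^-4 K/W
R_cork board = ln(71/36)/(2π×0.0515×1) = 2.099 K/W
R_cellular glass = ln(96/71)/(2π×0.0381×1) = 1.26 K/W
R_outer film = 1/(h_o·2πr_oL) = 1/(22.8×2π×0.096×1) = 0.07271 K/W
R_total = 3.436 K/W
Q = ΔT/R_total = 20/3.436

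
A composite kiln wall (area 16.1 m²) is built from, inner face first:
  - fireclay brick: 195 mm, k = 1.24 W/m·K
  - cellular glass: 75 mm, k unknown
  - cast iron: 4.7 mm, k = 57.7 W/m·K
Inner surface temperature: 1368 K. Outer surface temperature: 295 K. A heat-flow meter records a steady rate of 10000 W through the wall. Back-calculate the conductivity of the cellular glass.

Series thermal resistances:
R_fireclay brick = L/(kA) = 0.195/(1.24×16.1) = 0.009768 K/W
R_cast iron = L/(kA) = 0.0047/(57.7×16.1) = 5.059×10^-6 K/W
Sum of known resistances R_other = 0.009773 K/W
Total R = ΔT/Q = 1073/10000 = 0.1073 K/W
R_cellular glass = R_total − R_other = 0.09753 K/W
k = L/(R·A) = 0.075/(0.09753×16.1)

k ≈ 0.0478 W/(m·K)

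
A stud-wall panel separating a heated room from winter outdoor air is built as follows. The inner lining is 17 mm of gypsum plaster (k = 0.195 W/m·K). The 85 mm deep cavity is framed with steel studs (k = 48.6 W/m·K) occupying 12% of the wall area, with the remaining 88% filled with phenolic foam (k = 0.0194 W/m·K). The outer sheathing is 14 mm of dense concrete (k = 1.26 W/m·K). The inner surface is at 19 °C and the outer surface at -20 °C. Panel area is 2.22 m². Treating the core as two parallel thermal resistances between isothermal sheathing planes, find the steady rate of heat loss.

Sheathing layers in series; stud and cavity paths in parallel between them.
R_inner = 0.017/(0.195×2.22) = 0.03927 K/W
R_stud  = 0.085/(48.6×0.12×2.22) = 0.006565 K/W
R_cav   = 0.085/(0.0194×0.88×2.22) = 2.243 K/W
1/R_core = 1/R_stud + 1/R_cav → R_core = 0.006546 K/W
R_outer = 0.014/(1.26×2.22) = 0.005005 K/W
R_total = 0.05082 K/W
Q = ΔT/R_total = 39/0.05082

Q ≈ 767 W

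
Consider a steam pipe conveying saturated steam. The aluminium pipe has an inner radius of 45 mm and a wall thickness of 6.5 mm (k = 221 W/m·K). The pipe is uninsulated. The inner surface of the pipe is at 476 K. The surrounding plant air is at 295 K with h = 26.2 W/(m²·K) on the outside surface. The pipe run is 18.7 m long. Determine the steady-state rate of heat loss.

Q ≈ 28700 W

Per-layer cylindrical resistances, series-summed:
R_aluminium pipe wall = ln(51.5/45)/(2π×221×18.7) = 5.196×10^-6 K/W
R_outer film = 1/(h_o·2πr_oL) = 1/(26.2×2π×0.0515×18.7) = 0.006308 K/W
R_total = 0.006313 K/W
Q = ΔT/R_total = 181/0.006313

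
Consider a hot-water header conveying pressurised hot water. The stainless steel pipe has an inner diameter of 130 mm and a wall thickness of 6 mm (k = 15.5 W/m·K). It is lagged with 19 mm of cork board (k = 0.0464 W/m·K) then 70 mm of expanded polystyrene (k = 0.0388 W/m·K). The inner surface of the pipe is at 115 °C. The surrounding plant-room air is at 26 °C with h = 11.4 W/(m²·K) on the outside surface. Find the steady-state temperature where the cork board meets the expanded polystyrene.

T ≈ 92.8 °C

Radial resistances (cylindrical: R_cond = ln(r_o/r_i)/(2πkL), R_conv = 1/(h·2πrL)):
R_stainless steel pipe wall = ln(71/65)/(2π×15.5×1) = 9.066×10^-4 K/W
R_cork board = ln(90/71)/(2π×0.0464×1) = 0.8134 K/W
R_expanded polystyrene = ln(160/90)/(2π×0.0388×1) = 2.36 K/W
R_outer film = 1/(h_o·2πr_oL) = 1/(11.4×2π×0.16×1) = 0.08726 K/W
R_total = 3.262 K/W
Q = ΔT/R_total = 89/3.262
Q = 27.3 W/m
T_interface = T_inner − Q·ΣR(inner→interface) = 115 − 27.3×0.8143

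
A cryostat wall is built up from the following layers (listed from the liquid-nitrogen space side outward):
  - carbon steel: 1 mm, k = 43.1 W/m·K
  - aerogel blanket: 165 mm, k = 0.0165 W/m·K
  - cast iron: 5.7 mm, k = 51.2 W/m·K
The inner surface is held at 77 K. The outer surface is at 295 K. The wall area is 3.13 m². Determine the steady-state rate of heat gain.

Q ≈ 68.2 W

Thermal resistances in series:
R_carbon steel = L/(kA) = 0.001/(43.1×3.13) = 7.413×10^-6 K/W
R_aerogel blanket = L/(kA) = 0.165/(0.0165×3.13) = 3.195 K/W
R_cast iron = L/(kA) = 0.0057/(51.2×3.13) = 3.557×10^-5 K/W
R_total = 3.195 K/W
Q = ΔT / R_total = 218 / 3.195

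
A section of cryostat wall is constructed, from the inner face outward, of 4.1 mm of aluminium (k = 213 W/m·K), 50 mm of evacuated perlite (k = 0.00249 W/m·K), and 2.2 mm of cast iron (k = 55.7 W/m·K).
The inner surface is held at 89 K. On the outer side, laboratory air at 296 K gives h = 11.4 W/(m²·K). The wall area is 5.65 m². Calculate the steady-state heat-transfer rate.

Using the resistance-network approach (series):
R_aluminium = L/(kA) = 0.0041/(213×5.65) = 3.407×10^-6 K/W
R_evacuated perlite = L/(kA) = 0.05/(0.00249×5.65) = 3.554 K/W
R_cast iron = L/(kA) = 0.0022/(55.7×5.65) = 6.991×10^-6 K/W
R_outer film = 1/(h_o·A) = 1/(11.4×5.65) = 0.01553 K/W
R_total = 3.57 K/W
Q = ΔT / R_total = 207 / 3.57

Q ≈ 58 W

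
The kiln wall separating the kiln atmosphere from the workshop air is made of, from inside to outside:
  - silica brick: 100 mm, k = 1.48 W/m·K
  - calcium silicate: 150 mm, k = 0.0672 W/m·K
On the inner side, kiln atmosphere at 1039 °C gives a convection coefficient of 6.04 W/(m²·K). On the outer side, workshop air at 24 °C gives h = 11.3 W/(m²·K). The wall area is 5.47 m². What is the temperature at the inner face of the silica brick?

T ≈ 973 °C

Thermal resistances in series:
R_inner film = 1/(h_i·A) = 1/(6.04×5.47) = 0.03027 K/W
R_silica brick = L/(kA) = 0.1/(1.48×5.47) = 0.01235 K/W
R_calcium silicate = L/(kA) = 0.15/(0.0672×5.47) = 0.4081 K/W
R_outer film = 1/(h_o·A) = 1/(11.3×5.47) = 0.01618 K/W
R_total = 0.4669 K/W;  Q = ΔT/R_total = 1015/0.4669 = 2174 W
T_interface = T_inner − Q·ΣR(inner→interface) = 1039 − 2170×0.03027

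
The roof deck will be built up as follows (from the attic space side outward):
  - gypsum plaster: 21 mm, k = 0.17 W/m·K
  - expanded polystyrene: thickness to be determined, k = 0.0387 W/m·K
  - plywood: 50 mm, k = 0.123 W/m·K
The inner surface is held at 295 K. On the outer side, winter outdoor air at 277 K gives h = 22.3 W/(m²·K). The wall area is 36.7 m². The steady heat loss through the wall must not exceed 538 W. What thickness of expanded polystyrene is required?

Treating each layer as a thermal resistance in series:
R_gypsum plaster = L/(kA) = 0.021/(0.17×36.7) = 0.003366 K/W
R_plywood = L/(kA) = 0.05/(0.123×36.7) = 0.01108 K/W
R_outer film = 1/(h_o·A) = 1/(22.3×36.7) = 0.001222 K/W
Sum of the known resistances R_other = 0.01566 K/W
Required total resistance R_tot = ΔT/Q_allow = 18/538 = 0.03346 K/W
R_expanded polystyrene = R_tot − R_other = 0.01779 K/W
L = R·k·A = 0.01779×0.0387×36.7

L ≈ 25.3 mm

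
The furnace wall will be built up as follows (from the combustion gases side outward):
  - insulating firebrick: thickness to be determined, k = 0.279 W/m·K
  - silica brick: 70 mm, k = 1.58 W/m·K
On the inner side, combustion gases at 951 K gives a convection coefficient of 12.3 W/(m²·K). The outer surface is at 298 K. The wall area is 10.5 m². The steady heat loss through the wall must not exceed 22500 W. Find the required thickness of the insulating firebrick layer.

L ≈ 50 mm

Model the wall as resistances in series:
R_inner film = 1/(h_i·A) = 1/(12.3×10.5) = 0.007743 K/W
R_silica brick = L/(kA) = 0.07/(1.58×10.5) = 0.004219 K/W
Sum of the known resistances R_other = 0.01196 K/W
Required total resistance R_tot = ΔT/Q_allow = 653/22500 = 0.02902 K/W
R_insulating firebrick = R_tot − R_other = 0.01706 K/W
L = R·k·A = 0.01706×0.279×10.5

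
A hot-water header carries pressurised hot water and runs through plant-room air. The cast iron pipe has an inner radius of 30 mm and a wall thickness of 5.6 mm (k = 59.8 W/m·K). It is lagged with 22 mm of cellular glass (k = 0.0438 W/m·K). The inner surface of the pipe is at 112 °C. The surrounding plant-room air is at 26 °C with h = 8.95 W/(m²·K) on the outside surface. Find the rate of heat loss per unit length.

q′ ≈ 41.8 W/m

Radial resistances (cylindrical: R_cond = ln(r_o/r_i)/(2πkL), R_conv = 1/(h·2πrL)):
R_cast iron pipe wall = ln(35.6/30)/(2π×59.8×1) = 4.555×10^-4 K/W
R_cellular glass = ln(57.6/35.6)/(2π×0.0438×1) = 1.748 K/W
R_outer film = 1/(h_o·2πr_oL) = 1/(8.95×2π×0.0576×1) = 0.3087 K/W
R_total = 2.058 K/W
Q = ΔT/R_total = 86/2.058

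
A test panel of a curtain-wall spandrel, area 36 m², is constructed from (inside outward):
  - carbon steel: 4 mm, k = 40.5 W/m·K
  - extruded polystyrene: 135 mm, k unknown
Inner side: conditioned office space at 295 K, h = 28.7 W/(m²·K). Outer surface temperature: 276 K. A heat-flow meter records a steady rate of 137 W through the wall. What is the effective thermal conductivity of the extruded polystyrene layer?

k ≈ 0.0272 W/(m·K)

Model the wall as resistances in series:
R_inner film = 1/(h_i·A) = 1/(28.7×36) = 9.679×10^-4 K/W
R_carbon steel = L/(kA) = 0.004/(40.5×36) = 2.743×10^-6 K/W
Sum of known resistances R_other = 9.706×10^-4 K/W
Total R = ΔT/Q = 19/137 = 0.1387 K/W
R_extruded polystyrene = R_total − R_other = 0.1377 K/W
k = L/(R·A) = 0.135/(0.1377×36)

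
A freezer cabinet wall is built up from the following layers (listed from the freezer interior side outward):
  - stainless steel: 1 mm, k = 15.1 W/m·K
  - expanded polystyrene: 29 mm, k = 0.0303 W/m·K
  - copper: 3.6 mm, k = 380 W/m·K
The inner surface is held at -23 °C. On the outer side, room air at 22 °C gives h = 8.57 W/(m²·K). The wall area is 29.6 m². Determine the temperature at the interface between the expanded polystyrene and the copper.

Thermal resistances in series:
R_stainless steel = L/(kA) = 0.001/(15.1×29.6) = 2.237×10^-6 K/W
R_expanded polystyrene = L/(kA) = 0.029/(0.0303×29.6) = 0.03233 K/W
R_copper = L/(kA) = 0.0036/(380×29.6) = 3.201×10^-7 K/W
R_outer film = 1/(h_o·A) = 1/(8.57×29.6) = 0.003942 K/W
R_total = 0.03628 K/W;  Q = ΔT/R_total = 45/0.03628 = 1240 W
T_interface = T_inner + Q·ΣR(inner→interface) = -23 + 1240×0.03234

T ≈ 17.1 °C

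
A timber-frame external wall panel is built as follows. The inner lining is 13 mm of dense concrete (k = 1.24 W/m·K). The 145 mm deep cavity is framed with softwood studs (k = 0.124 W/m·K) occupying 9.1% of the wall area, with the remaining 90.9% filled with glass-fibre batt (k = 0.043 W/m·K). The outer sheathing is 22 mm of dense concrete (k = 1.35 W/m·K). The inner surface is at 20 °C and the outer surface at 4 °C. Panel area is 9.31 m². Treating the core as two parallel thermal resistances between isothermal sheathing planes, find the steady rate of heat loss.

Sheathing layers in series; stud and cavity paths in parallel between them.
R_inner = 0.013/(1.24×9.31) = 0.001126 K/W
R_stud  = 0.145/(0.124×0.091×9.31) = 1.38 K/W
R_cav   = 0.145/(0.043×0.909×9.31) = 0.3985 K/W
1/R_core = 1/R_stud + 1/R_cav → R_core = 0.3092 K/W
R_outer = 0.022/(1.35×9.31) = 0.00175 K/W
R_total = 0.3121 K/W
Q = ΔT/R_total = 16/0.3121

Q ≈ 51.3 W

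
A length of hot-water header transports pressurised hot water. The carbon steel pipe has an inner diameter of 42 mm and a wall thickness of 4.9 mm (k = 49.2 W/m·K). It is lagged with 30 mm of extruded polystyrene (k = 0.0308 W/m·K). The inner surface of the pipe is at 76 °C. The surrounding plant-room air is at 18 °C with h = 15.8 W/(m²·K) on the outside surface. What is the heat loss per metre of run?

q′ ≈ 14 W/m

Treating each annulus and film as a series resistance:
R_carbon steel pipe wall = ln(25.9/21)/(2π×49.2×1) = 6.784×10^-4 K/W
R_extruded polystyrene = ln(55.9/25.9)/(2π×0.0308×1) = 3.975 K/W
R_outer film = 1/(h_o·2πr_oL) = 1/(15.8×2π×0.0559×1) = 0.1802 K/W
R_total = 4.156 K/W
Q = ΔT/R_total = 58/4.156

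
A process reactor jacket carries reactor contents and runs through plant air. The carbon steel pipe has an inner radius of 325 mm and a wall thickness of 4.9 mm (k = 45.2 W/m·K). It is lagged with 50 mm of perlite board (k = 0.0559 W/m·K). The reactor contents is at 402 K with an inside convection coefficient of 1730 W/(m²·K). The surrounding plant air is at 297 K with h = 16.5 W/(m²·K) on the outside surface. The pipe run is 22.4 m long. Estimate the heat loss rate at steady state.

Q ≈ 5500 W

Cylindrical conduction, so R = ln(r₂/r₁)/(2πkL) per layer, in series:
R_inner film = 1/(h_i·2πr₁L) = 1/(1730×2π×0.325×22.4) = 1.264×10^-5 K/W
R_carbon steel pipe wall = ln(329.9/325)/(2π×45.2×22.4) = 2.352×10^-6 K/W
R_perlite board = ln(379.9/329.9)/(2π×0.0559×22.4) = 0.01794 K/W
R_outer film = 1/(h_o·2πr_oL) = 1/(16.5×2π×0.3799×22.4) = 0.001133 K/W
R_total = 0.01909 K/W
Q = ΔT/R_total = 105/0.01909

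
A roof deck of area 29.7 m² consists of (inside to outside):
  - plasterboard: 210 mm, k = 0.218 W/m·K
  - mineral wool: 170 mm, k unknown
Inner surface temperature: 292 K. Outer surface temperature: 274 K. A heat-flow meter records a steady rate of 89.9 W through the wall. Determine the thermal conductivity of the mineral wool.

k ≈ 0.0341 W/(m·K)

Using the resistance-network approach (series):
R_plasterboard = L/(kA) = 0.21/(0.218×29.7) = 0.03243 K/W
Sum of known resistances R_other = 0.03243 K/W
Total R = ΔT/Q = 18/89.9 = 0.2002 K/W
R_mineral wool = R_total − R_other = 0.1678 K/W
k = L/(R·A) = 0.17/(0.1678×29.7)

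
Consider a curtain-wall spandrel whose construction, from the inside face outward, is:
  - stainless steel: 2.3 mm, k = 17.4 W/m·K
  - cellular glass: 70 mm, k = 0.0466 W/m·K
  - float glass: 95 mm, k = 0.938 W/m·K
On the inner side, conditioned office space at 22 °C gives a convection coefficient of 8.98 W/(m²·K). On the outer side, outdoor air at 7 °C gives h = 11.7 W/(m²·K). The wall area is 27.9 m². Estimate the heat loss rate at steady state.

Thermal resistances in series:
R_inner film = 1/(h_i·A) = 1/(8.98×27.9) = 0.003991 K/W
R_stainless steel = L/(kA) = 0.0023/(17.4×27.9) = 4.738×10^-6 K/W
R_cellular glass = L/(kA) = 0.07/(0.0466×27.9) = 0.05384 K/W
R_float glass = L/(kA) = 0.095/(0.938×27.9) = 0.00363 K/W
R_outer film = 1/(h_o·A) = 1/(11.7×27.9) = 0.003063 K/W
R_total = 0.06453 K/W
Q = ΔT / R_total = 15 / 0.06453

Q ≈ 232 W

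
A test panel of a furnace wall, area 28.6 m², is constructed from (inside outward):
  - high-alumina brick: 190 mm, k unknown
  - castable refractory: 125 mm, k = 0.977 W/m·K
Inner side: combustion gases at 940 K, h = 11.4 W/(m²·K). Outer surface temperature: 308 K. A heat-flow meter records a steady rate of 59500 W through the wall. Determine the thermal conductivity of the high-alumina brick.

k ≈ 2.16 W/(m·K)

Treating each layer as a thermal resistance in series:
R_inner film = 1/(h_i·A) = 1/(11.4×28.6) = 0.003067 K/W
R_castable refractory = L/(kA) = 0.125/(0.977×28.6) = 0.004474 K/W
Sum of known resistances R_other = 0.007541 K/W
Total R = ΔT/Q = 632/59500 = 0.01062 K/W
R_high-alumina brick = R_total − R_other = 0.003081 K/W
k = L/(R·A) = 0.19/(0.003081×28.6)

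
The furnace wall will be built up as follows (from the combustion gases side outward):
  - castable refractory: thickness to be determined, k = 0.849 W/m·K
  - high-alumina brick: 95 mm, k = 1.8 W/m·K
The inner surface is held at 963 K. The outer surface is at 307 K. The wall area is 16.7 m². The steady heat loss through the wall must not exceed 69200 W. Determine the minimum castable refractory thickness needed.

L ≈ 89.6 mm

Series thermal resistances:
R_high-alumina brick = L/(kA) = 0.095/(1.8×16.7) = 0.00316 K/W
Sum of the known resistances R_other = 0.00316 K/W
Required total resistance R_tot = ΔT/Q_allow = 656/69200 = 0.00948 K/W
R_castable refractory = R_tot − R_other = 0.006319 K/W
L = R·k·A = 0.006319×0.849×16.7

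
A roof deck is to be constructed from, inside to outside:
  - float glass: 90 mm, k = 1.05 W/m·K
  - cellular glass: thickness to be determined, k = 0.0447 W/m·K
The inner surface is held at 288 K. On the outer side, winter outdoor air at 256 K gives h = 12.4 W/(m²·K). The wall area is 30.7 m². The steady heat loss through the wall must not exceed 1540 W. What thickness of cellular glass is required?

Treating each layer as a thermal resistance in series:
R_float glass = L/(kA) = 0.09/(1.05×30.7) = 0.002792 K/W
R_outer film = 1/(h_o·A) = 1/(12.4×30.7) = 0.002627 K/W
Sum of the known resistances R_other = 0.005419 K/W
Required total resistance R_tot = ΔT/Q_allow = 32/1540 = 0.02078 K/W
R_cellular glass = R_tot − R_other = 0.01536 K/W
L = R·k·A = 0.01536×0.0447×30.7

L ≈ 21.1 mm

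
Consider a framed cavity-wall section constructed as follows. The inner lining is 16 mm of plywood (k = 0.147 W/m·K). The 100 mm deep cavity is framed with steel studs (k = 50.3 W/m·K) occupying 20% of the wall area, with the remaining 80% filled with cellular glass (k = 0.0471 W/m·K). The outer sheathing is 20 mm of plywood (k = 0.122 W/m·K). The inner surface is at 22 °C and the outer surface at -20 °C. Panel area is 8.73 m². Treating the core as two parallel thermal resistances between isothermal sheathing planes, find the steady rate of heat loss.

Q ≈ 1300 W

Sheathing layers in series; stud and cavity paths in parallel between them.
R_inner = 0.016/(0.147×8.73) = 0.01247 K/W
R_stud  = 0.1/(50.3×0.2×8.73) = 0.001139 K/W
R_cav   = 0.1/(0.0471×0.8×8.73) = 0.304 K/W
1/R_core = 1/R_stud + 1/R_cav → R_core = 0.001134 K/W
R_outer = 0.02/(0.122×8.73) = 0.01878 K/W
R_total = 0.03238 K/W
Q = ΔT/R_total = 42/0.03238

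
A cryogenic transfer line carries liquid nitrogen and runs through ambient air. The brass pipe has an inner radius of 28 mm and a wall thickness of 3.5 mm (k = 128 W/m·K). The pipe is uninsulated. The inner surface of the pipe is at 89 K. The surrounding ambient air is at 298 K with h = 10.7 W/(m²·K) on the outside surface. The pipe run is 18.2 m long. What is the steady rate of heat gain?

Q ≈ 8050 W

Cylindrical conduction, so R = ln(r₂/r₁)/(2πkL) per layer, in series:
R_brass pipe wall = ln(31.5/28)/(2π×128×18.2) = 8.047×10^-6 K/W
R_outer film = 1/(h_o·2πr_oL) = 1/(10.7×2π×0.0315×18.2) = 0.02595 K/W
R_total = 0.02595 K/W
Q = ΔT/R_total = 209/0.02595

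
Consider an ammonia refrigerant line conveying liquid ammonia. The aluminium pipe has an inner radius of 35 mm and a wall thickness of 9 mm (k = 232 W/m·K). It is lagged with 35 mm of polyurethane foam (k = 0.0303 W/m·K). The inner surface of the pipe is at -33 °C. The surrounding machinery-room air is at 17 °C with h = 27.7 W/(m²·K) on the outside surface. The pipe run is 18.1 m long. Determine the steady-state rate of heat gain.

Q ≈ 288 W

Treating each annulus and film as a series resistance:
R_aluminium pipe wall = ln(44/35)/(2π×232×18.1) = 8.673×10^-6 K/W
R_polyurethane foam = ln(79/44)/(2π×0.0303×18.1) = 0.1698 K/W
R_outer film = 1/(h_o·2πr_oL) = 1/(27.7×2π×0.079×18.1) = 0.004018 K/W
R_total = 0.1739 K/W
Q = ΔT/R_total = 50/0.1739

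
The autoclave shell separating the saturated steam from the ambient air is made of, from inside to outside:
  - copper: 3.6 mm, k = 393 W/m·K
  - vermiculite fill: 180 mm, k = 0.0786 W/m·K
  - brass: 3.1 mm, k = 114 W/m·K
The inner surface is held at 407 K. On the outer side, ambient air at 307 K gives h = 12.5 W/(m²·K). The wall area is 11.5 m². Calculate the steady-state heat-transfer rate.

Treating each layer as a thermal resistance in series:
R_copper = L/(kA) = 0.0036/(393×11.5) = 7.965×10^-7 K/W
R_vermiculite fill = L/(kA) = 0.18/(0.0786×11.5) = 0.1991 K/W
R_brass = L/(kA) = 0.0031/(114×11.5) = 2.365×10^-6 K/W
R_outer film = 1/(h_o·A) = 1/(12.5×11.5) = 0.006957 K/W
R_total = 0.2061 K/W
Q = ΔT / R_total = 100 / 0.2061

Q ≈ 485 W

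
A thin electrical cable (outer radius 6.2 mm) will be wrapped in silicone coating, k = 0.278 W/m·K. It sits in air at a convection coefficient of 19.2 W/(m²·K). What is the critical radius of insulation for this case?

For a cylinder r_cr = k/h = 0.278/19.2
r_cr = 14.5 mm; since the bare radius (6.2 mm) is below r_cr, adding a thin layer of insulation will *increase* heat loss.

r_cr ≈ 14.5 mm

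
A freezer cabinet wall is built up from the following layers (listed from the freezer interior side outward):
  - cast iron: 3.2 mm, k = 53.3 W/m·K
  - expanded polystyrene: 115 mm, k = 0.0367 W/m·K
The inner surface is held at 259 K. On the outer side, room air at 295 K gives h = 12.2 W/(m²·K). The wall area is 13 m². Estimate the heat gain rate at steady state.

Model the wall as resistances in series:
R_cast iron = L/(kA) = 0.0032/(53.3×13) = 4.618×10^-6 K/W
R_expanded polystyrene = L/(kA) = 0.115/(0.0367×13) = 0.241 K/W
R_outer film = 1/(h_o·A) = 1/(12.2×13) = 0.006305 K/W
R_total = 0.2473 K/W
Q = ΔT / R_total = 36 / 0.2473

Q ≈ 146 W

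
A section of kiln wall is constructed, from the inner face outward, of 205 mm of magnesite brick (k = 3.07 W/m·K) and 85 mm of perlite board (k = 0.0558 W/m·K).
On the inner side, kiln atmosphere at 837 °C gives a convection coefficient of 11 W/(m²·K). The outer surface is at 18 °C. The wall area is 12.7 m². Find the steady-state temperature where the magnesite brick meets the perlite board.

T ≈ 760 °C

Series thermal resistances:
R_inner film = 1/(h_i·A) = 1/(11×12.7) = 0.007158 K/W
R_magnesite brick = L/(kA) = 0.205/(3.07×12.7) = 0.005258 K/W
R_perlite board = L/(kA) = 0.085/(0.0558×12.7) = 0.1199 K/W
R_total = 0.1324 K/W;  Q = ΔT/R_total = 819/0.1324 = 6188 W
T_interface = T_inner − Q·ΣR(inner→interface) = 837 − 6190×0.01242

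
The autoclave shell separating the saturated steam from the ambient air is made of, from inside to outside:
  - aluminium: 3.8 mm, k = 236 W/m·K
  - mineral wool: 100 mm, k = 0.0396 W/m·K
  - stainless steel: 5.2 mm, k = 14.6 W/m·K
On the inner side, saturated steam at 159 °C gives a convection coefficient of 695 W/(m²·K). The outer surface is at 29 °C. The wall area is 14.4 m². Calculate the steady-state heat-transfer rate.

Q ≈ 741 W

Thermal resistances in series:
R_inner film = 1/(h_i·A) = 1/(695×14.4) = 9.992×10^-5 K/W
R_aluminium = L/(kA) = 0.0038/(236×14.4) = 1.118×10^-6 K/W
R_mineral wool = L/(kA) = 0.1/(0.0396×14.4) = 0.1754 K/W
R_stainless steel = L/(kA) = 0.0052/(14.6×14.4) = 2.473×10^-5 K/W
R_total = 0.1755 K/W
Q = ΔT / R_total = 130 / 0.1755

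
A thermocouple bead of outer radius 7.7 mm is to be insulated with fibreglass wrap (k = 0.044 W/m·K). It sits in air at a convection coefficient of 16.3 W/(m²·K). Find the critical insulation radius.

For a sphere r_cr = 2k/h = 2×0.044/16.3
r_cr = 5.4 mm; since the bare radius (7.7 mm) is above r_cr, any added insulation will reduce heat loss.

r_cr ≈ 5.4 mm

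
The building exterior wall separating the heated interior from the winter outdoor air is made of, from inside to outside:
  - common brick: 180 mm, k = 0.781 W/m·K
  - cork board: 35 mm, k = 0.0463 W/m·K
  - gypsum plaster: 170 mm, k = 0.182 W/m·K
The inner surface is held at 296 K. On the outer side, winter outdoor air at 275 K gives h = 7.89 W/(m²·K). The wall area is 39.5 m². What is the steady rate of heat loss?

Q ≈ 405 W

Model the wall as resistances in series:
R_common brick = L/(kA) = 0.18/(0.781×39.5) = 0.005835 K/W
R_cork board = L/(kA) = 0.035/(0.0463×39.5) = 0.01914 K/W
R_gypsum plaster = L/(kA) = 0.17/(0.182×39.5) = 0.02365 K/W
R_outer film = 1/(h_o·A) = 1/(7.89×39.5) = 0.003209 K/W
R_total = 0.05183 K/W
Q = ΔT / R_total = 21 / 0.05183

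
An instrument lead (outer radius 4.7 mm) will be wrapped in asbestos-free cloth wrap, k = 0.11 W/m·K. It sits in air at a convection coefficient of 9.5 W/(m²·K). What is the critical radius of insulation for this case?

For a cylinder r_cr = k/h = 0.11/9.5
r_cr = 11.6 mm; since the bare radius (4.7 mm) is below r_cr, adding a thin layer of insulation will *increase* heat loss.

r_cr ≈ 11.6 mm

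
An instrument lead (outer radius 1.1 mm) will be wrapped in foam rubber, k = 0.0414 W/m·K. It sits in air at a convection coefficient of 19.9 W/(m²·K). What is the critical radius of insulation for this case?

r_cr ≈ 2.08 mm

For a cylinder r_cr = k/h = 0.0414/19.9
r_cr = 2.08 mm; since the bare radius (1.1 mm) is below r_cr, adding a thin layer of insulation will *increase* heat loss.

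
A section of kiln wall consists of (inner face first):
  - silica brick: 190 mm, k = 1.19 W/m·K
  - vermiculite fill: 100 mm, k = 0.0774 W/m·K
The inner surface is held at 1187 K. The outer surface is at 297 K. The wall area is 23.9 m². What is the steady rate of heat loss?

Q ≈ 14700 W

Series thermal resistances:
R_silica brick = L/(kA) = 0.19/(1.19×23.9) = 0.00668 K/W
R_vermiculite fill = L/(kA) = 0.1/(0.0774×23.9) = 0.05406 K/W
R_total = 0.06074 K/W
Q = ΔT / R_total = 890 / 0.06074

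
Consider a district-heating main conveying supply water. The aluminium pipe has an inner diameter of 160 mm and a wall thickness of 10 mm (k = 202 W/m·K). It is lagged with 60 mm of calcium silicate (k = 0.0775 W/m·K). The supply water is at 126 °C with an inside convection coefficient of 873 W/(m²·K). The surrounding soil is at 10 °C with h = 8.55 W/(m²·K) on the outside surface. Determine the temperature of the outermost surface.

Per-layer cylindrical resistances, series-summed:
R_inner film = 1/(h_i·2πr₁L) = 1/(873×2π×0.08×1) = 0.002279 K/W
R_aluminium pipe wall = ln(90/80)/(2π×202×1) = 9.28×10^-5 K/W
R_calcium silicate = ln(150/90)/(2π×0.0775×1) = 1.049 K/W
R_outer film = 1/(h_o·2πr_oL) = 1/(8.55×2π×0.15×1) = 0.1241 K/W
R_total = 1.176 K/W
Q = ΔT/R_total = 116/1.176
Q = 98.7 W/m
T_interface = T_inner − Q·ΣR(inner→interface) = 126 − 98.7×1.051

T ≈ 22.2 °C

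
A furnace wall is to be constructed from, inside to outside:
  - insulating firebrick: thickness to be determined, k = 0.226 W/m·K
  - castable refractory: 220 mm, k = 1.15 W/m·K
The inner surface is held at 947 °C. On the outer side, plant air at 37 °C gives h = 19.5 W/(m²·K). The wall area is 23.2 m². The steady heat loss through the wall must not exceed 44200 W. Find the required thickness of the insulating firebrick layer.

L ≈ 53.1 mm

Model the wall as resistances in series:
R_castable refractory = L/(kA) = 0.22/(1.15×23.2) = 0.008246 K/W
R_outer film = 1/(h_o·A) = 1/(19.5×23.2) = 0.00221 K/W
Sum of the known resistances R_other = 0.01046 K/W
Required total resistance R_tot = ΔT/Q_allow = 910/44200 = 0.02059 K/W
R_insulating firebrick = R_tot − R_other = 0.01013 K/W
L = R·k·A = 0.01013×0.226×23.2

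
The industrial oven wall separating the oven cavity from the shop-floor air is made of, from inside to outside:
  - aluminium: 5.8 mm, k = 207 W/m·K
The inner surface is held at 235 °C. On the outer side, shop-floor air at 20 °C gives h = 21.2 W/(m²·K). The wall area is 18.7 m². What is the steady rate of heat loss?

Thermal resistances in series:
R_aluminium = L/(kA) = 0.0058/(207×18.7) = 1.498×10^-6 K/W
R_outer film = 1/(h_o·A) = 1/(21.2×18.7) = 0.002522 K/W
R_total = 0.002524 K/W
Q = ΔT / R_total = 215 / 0.002524

Q ≈ 85200 W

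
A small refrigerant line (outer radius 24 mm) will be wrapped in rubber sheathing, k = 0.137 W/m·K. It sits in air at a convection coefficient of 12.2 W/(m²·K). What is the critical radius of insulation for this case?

For a cylinder r_cr = k/h = 0.137/12.2
r_cr = 11.2 mm; since the bare radius (24 mm) is above r_cr, any added insulation will reduce heat loss.

r_cr ≈ 11.2 mm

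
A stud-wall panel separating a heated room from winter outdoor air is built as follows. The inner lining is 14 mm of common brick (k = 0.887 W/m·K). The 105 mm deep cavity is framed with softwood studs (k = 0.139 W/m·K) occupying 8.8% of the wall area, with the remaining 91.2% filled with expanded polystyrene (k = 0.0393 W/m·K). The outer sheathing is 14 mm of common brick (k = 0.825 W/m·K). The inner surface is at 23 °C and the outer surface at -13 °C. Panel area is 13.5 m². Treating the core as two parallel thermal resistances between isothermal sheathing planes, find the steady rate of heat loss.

Q ≈ 219 W

Sheathing layers in series; stud and cavity paths in parallel between them.
R_inner = 0.014/(0.887×13.5) = 0.001169 K/W
R_stud  = 0.105/(0.139×0.088×13.5) = 0.6359 K/W
R_cav   = 0.105/(0.0393×0.912×13.5) = 0.217 K/W
1/R_core = 1/R_stud + 1/R_cav → R_core = 0.1618 K/W
R_outer = 0.014/(0.825×13.5) = 0.001257 K/W
R_total = 0.1642 K/W
Q = ΔT/R_total = 36/0.1642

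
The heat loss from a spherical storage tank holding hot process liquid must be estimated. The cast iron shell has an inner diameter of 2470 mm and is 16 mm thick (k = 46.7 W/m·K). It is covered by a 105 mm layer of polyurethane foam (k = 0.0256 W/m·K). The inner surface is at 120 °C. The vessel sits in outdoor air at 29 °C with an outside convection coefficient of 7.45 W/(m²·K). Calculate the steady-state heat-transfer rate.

Q ≈ 459 W

Each spherical layer contributes R = (1/r_i − 1/r_o)/(4πk):
R_cast iron shell = (1/1.235 − 1/1.251)/(4π×46.7) = 1.765×10^-5 K/W
R_polyurethane foam = (1/1.251 − 1/1.356)/(4π×0.0256) = 0.1924 K/W
R_outer film = 1/(h·4πr_o²) = 1/(7.45×4π×1.356²) = 0.005809 K/W
R_total = 0.1982 K/W
Q = ΔT/R_total = 91/0.1982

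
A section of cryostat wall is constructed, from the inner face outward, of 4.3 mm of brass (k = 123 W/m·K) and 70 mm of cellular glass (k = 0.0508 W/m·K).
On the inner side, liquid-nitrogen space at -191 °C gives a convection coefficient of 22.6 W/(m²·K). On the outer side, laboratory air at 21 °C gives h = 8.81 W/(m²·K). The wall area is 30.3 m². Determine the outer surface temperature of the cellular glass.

Using the resistance-network approach (series):
R_inner film = 1/(h_i·A) = 1/(22.6×30.3) = 0.00146 K/W
R_brass = L/(kA) = 0.0043/(123×30.3) = 1.154×10^-6 K/W
R_cellular glass = L/(kA) = 0.07/(0.0508×30.3) = 0.04548 K/W
R_outer film = 1/(h_o·A) = 1/(8.81×30.3) = 0.003746 K/W
R_total = 0.05068 K/W;  Q = ΔT/R_total = 212/0.05068 = 4183 W
T_interface = T_inner + Q·ΣR(inner→interface) = -191 + 4180×0.04694

T ≈ 5.33 °C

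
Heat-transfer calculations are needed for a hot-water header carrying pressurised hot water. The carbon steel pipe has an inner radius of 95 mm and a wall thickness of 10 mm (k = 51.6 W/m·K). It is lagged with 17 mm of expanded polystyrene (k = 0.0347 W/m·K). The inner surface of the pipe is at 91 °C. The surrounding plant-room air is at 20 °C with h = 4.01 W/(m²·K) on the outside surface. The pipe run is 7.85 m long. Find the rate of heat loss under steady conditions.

Q ≈ 550 W

Treating each annulus and film as a series resistance:
R_carbon steel pipe wall = ln(105/95)/(2π×51.6×7.85) = 3.932×10^-5 K/W
R_expanded polystyrene = ln(122/105)/(2π×0.0347×7.85) = 0.08768 K/W
R_outer film = 1/(h_o·2πr_oL) = 1/(4.01×2π×0.122×7.85) = 0.04144 K/W
R_total = 0.1292 K/W
Q = ΔT/R_total = 71/0.1292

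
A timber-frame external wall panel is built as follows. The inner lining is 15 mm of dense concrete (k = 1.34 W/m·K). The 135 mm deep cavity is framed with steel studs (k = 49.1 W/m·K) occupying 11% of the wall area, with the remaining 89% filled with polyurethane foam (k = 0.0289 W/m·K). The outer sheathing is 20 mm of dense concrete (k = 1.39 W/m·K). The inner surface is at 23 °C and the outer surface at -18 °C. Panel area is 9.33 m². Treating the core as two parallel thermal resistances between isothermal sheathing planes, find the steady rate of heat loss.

Sheathing layers in series; stud and cavity paths in parallel between them.
R_inner = 0.015/(1.34×9.33) = 0.0012 K/W
R_stud  = 0.135/(49.1×0.11×9.33) = 0.002679 K/W
R_cav   = 0.135/(0.0289×0.89×9.33) = 0.5626 K/W
1/R_core = 1/R_stud + 1/R_cav → R_core = 0.002666 K/W
R_outer = 0.02/(1.39×9.33) = 0.001542 K/W
R_total = 0.005408 K/W
Q = ΔT/R_total = 41/0.005408

Q ≈ 7580 W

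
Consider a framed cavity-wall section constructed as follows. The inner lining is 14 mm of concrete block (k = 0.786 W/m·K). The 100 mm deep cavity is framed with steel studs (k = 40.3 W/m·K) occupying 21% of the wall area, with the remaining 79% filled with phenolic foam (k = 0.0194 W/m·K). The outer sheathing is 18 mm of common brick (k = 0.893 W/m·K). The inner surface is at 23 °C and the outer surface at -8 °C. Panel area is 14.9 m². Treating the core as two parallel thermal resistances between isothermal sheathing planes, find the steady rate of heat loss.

Q ≈ 9280 W

Sheathing layers in series; stud and cavity paths in parallel between them.
R_inner = 0.014/(0.786×14.9) = 0.001195 K/W
R_stud  = 0.1/(40.3×0.21×14.9) = 7.93×10^-4 K/W
R_cav   = 0.1/(0.0194×0.79×14.9) = 0.4379 K/W
1/R_core = 1/R_stud + 1/R_cav → R_core = 7.916×10^-4 K/W
R_outer = 0.018/(0.893×14.9) = 0.001353 K/W
R_total = 0.00334 K/W
Q = ΔT/R_total = 31/0.00334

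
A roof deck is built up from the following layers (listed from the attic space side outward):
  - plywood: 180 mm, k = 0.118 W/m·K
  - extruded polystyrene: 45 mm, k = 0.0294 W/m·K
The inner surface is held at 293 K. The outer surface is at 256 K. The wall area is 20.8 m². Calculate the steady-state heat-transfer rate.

Treating each layer as a thermal resistance in series:
R_plywood = L/(kA) = 0.18/(0.118×20.8) = 0.07334 K/W
R_extruded polystyrene = L/(kA) = 0.045/(0.0294×20.8) = 0.07359 K/W
R_total = 0.1469 K/W
Q = ΔT / R_total = 37 / 0.1469

Q ≈ 252 W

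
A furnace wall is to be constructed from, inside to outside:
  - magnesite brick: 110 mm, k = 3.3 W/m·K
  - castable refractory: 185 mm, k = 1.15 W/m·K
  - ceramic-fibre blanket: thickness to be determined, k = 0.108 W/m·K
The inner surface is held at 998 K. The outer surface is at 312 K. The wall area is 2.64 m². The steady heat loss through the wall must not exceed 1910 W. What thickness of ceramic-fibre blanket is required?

Treating each layer as a thermal resistance in series:
R_magnesite brick = L/(kA) = 0.11/(3.3×2.64) = 0.01263 K/W
R_castable refractory = L/(kA) = 0.185/(1.15×2.64) = 0.06094 K/W
Sum of the known resistances R_other = 0.07356 K/W
Required total resistance R_tot = ΔT/Q_allow = 686/1910 = 0.3592 K/W
R_ceramic-fibre blanket = R_tot − R_other = 0.2856 K/W
L = R·k·A = 0.2856×0.108×2.64

L ≈ 81.4 mm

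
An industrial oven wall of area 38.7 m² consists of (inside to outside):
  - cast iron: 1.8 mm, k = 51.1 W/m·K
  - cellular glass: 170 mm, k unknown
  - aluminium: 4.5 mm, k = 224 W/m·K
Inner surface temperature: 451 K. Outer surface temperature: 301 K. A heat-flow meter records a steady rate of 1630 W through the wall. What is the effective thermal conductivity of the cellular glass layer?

Using the resistance-network approach (series):
R_cast iron = L/(kA) = 0.0018/(51.1×38.7) = 9.102×10^-7 K/W
R_aluminium = L/(kA) = 0.0045/(224×38.7) = 5.191×10^-7 K/W
Sum of known resistances R_other = 1.429×10^-6 K/W
Total R = ΔT/Q = 150/1630 = 0.09202 K/W
R_cellular glass = R_total − R_other = 0.09202 K/W
k = L/(R·A) = 0.17/(0.09202×38.7)

k ≈ 0.0477 W/(m·K)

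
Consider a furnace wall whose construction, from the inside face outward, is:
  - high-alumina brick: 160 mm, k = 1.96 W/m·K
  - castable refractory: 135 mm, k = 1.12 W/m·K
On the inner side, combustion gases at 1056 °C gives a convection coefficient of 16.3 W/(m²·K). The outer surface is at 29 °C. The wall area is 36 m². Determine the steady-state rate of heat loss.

Model the wall as resistances in series:
R_inner film = 1/(h_i·A) = 1/(16.3×36) = 0.001704 K/W
R_high-alumina brick = L/(kA) = 0.16/(1.96×36) = 0.002268 K/W
R_castable refractory = L/(kA) = 0.135/(1.12×36) = 0.003348 K/W
R_total = 0.00732 K/W
Q = ΔT / R_total = 1027 / 0.00732

Q ≈ 140000 W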